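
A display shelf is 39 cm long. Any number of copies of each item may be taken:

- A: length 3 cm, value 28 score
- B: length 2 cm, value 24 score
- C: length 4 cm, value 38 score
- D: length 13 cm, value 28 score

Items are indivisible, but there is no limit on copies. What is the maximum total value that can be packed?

460 score

Best value-per-unit is B at 24/2; filling with it alone gives 19×24 = 456.
Optimal mix: 1×A + 18×B → length 39, value 460.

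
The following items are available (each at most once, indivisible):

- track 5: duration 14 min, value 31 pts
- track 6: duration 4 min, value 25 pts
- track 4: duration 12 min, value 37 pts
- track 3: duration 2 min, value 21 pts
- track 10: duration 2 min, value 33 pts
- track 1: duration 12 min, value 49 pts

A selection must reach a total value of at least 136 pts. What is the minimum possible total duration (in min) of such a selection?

28

Subsets with value ≥ 136, sorted by total duration:
- track 4+track 3+track 10+track 1: duration 28, value 140
- track 6+track 4+track 10+track 1: duration 30, value 144
- track 6+track 4+track 3+track 10+track 1: duration 32, value 165
Minimum duration: 28 min.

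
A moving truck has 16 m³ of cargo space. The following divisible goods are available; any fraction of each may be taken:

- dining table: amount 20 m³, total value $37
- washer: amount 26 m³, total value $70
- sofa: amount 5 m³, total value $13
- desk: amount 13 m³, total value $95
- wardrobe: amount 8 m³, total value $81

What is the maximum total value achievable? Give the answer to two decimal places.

Take in order of value per unit:
- wardrobe (81/8 per unit): all 8 → value 81, running total 81.00
- desk (95/13 per unit): 8 of 13 → value 8×95/13 = 58.4615, running total 139.46
Total 139.46.

139.46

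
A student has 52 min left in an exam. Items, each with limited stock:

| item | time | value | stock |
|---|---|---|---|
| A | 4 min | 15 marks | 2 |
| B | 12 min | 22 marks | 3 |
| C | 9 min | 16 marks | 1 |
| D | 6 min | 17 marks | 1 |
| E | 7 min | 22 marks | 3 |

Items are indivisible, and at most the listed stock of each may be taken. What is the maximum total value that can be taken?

Top feasible selections:
- 1×A + 1×B + 1×C + 1×D + 3×E: time 52, value 136
- 2×A + 1×B + 1×D + 3×E: time 47, value 135
Best: 136 marks.

136 marks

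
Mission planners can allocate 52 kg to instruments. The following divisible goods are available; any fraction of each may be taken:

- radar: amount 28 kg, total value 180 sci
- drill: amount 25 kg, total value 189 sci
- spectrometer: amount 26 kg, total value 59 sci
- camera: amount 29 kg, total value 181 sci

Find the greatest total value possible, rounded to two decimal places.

Take in order of value per unit:
- drill (189/25 per unit): all 25 → value 189, running total 189.00
- radar (180/28 per unit): 27 of 28 → value 27×180/28 = 173.5714, running total 362.57
Total 362.57.

362.57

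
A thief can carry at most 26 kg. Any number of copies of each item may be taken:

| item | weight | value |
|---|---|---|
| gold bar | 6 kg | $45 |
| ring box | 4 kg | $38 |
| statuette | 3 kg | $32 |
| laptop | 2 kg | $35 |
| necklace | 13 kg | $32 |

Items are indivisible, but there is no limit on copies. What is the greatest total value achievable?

$455

Best value-per-unit is laptop at 35/2, and filling with it alone uses weight 13×2=26. No mix of the others beats 13×35 = 455.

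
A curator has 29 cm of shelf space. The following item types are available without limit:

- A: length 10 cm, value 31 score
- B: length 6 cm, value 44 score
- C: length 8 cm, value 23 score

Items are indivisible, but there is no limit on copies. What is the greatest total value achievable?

Best value-per-unit is B at 44/6, and filling with it alone uses length 4×6=24. No mix of the others beats 4×44 = 176.

176 score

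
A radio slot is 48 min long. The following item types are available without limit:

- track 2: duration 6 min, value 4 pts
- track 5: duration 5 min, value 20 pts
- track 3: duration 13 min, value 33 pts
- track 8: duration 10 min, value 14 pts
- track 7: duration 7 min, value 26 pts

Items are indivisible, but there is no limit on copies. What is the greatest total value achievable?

186 pts

Best value-per-unit is track 5 at 20/5; filling with it alone gives 9×20 = 180.
Optimal mix: 8×track 5 + 1×track 7 → duration 47, value 186.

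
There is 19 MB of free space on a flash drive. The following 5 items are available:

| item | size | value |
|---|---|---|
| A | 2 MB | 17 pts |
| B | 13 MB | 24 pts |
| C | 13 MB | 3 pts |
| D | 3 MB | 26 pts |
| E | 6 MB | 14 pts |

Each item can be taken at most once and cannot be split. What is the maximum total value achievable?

This is a 0/1 knapsack; check combinations near the capacity.
- A+B+D: size 2+13+3=18, value 17+24+26=67
- A+D+E: size 2+3+6=11, value 17+26+14=57
- B+D: size 13+3=16, value 24+26=50
- A+C+D: size 2+13+3=18, value 17+3+26=46
Best: 67 pts.

67 pts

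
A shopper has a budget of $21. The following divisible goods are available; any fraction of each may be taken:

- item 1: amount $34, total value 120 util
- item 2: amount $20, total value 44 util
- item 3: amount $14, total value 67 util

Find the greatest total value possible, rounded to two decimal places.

Take in order of value per unit:
- item 3 (67/14 per unit): all 14 → value 67, running total 67.00
- item 1 (120/34 per unit): 7 of 34 → value 7×120/34 = 24.7059, running total 91.71
Total 91.71.

91.71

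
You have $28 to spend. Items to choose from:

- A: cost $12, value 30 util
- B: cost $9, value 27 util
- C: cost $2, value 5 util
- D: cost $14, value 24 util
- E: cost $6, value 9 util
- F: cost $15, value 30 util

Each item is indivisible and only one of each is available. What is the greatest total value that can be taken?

Check high-value combinations within $28:
- A+B+E: cost 12+9+6=27, value 30+27+9=66
- A+B+C: cost 12+9+2=23, value 30+27+5=62
- B+C+F: cost 9+2+15=26, value 27+5+30=62
Best: 66 util.

66 util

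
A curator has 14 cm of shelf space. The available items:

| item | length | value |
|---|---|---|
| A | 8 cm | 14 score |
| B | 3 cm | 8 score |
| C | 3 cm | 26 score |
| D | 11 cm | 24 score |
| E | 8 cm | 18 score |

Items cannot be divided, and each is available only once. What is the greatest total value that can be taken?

Check high-value combinations within 14 cm:
- B+C+E: length 3+3+8=14, value 8+26+18=52
- C+D: length 3+11=14, value 26+24=50
- A+B+C: length 8+3+3=14, value 14+8+26=48
- C+E: length 3+8=11, value 26+18=44
- A+C: length 8+3=11, value 14+26=40
Best: 52 score.

52 score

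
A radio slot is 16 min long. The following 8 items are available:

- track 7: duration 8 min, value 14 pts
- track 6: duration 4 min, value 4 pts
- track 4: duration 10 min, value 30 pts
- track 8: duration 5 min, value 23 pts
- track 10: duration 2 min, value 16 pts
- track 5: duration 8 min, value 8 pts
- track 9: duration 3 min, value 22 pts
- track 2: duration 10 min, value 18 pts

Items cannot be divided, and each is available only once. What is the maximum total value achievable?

This is a 0/1 knapsack; check combinations near the capacity.
- track 4+track 10+track 9: duration 10+2+3=15, value 30+16+22=68
- track 6+track 8+track 10+track 9: duration 4+5+2+3=14, value 4+23+16+22=65
- track 8+track 10+track 9: duration 5+2+3=10, value 23+16+22=61
Best: 68 pts.

68 pts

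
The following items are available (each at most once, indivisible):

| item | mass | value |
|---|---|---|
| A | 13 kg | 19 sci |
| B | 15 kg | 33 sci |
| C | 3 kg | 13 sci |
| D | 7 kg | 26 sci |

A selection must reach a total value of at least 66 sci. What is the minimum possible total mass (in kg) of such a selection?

25

Subsets with value ≥ 66, sorted by total mass:
- B+C+D: mass 25, value 72
- A+B+D: mass 35, value 78
Minimum mass: 25 kg.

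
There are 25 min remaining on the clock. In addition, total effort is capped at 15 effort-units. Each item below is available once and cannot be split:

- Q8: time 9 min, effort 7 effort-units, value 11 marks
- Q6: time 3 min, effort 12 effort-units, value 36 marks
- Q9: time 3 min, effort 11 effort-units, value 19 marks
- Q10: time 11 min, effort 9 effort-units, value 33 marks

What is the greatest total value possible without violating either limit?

36 marks

Feasible sets respecting both limits:
- Q6: time 3, effort 12, value 36
- Q10: time 11, effort 9, value 33
- Q9: time 3, effort 11, value 19
- Q8: time 9, effort 7, value 11
Best: 36 marks.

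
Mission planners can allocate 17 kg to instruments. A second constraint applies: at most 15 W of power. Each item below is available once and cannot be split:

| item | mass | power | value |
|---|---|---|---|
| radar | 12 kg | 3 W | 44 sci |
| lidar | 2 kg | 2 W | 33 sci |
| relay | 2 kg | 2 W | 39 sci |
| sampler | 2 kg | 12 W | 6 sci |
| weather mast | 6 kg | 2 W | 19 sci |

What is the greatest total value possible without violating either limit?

116 sci

Feasible sets respecting both limits:
- radar+lidar+relay: mass 16, power 7, value 116
- lidar+relay+weather mast: mass 10, power 6, value 91
- radar+relay: mass 14, power 5, value 83
Best: 116 sci.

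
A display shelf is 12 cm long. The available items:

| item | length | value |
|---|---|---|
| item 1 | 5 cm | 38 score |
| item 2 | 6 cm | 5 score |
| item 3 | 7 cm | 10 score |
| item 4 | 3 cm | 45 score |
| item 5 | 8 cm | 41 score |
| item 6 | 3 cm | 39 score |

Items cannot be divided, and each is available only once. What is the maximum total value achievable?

This is a 0/1 knapsack; check combinations near the capacity.
- item 1+item 4+item 6: length 5+3+3=11, value 38+45+39=122
- item 2+item 4+item 6: length 6+3+3=12, value 5+45+39=89
- item 4+item 5: length 3+8=11, value 45+41=86
- item 4+item 6: length 3+3=6, value 45+39=84
Best: 122 score.

122 score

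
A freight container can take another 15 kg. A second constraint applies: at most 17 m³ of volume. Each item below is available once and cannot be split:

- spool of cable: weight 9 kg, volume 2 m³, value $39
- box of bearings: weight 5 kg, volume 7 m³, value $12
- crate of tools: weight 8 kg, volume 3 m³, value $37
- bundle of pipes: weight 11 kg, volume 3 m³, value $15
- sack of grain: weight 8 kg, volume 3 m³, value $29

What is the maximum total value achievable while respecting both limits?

$51

Feasible sets respecting both limits:
- spool of cable+box of bearings: weight 14, volume 9, value 51
- box of bearings+crate of tools: weight 13, volume 10, value 49
- box of bearings+sack of grain: weight 13, volume 10, value 41
Best: $51.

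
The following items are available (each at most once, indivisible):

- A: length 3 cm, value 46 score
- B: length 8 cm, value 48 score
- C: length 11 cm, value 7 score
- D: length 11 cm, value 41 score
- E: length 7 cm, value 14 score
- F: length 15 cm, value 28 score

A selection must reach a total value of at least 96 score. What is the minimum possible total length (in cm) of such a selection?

Subsets with value ≥ 96, sorted by total length:
- A+B+E: length 18, value 108
- A+D+E: length 21, value 101
- A+B+D: length 22, value 135
Minimum length: 18 cm.

18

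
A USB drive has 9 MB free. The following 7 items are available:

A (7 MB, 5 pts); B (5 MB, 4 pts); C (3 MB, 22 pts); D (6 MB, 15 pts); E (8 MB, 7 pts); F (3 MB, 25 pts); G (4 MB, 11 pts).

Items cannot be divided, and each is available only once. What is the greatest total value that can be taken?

This is a 0/1 knapsack; check combinations near the capacity.
- C+F: size 3+3=6, value 22+25=47
- D+F: size 6+3=9, value 15+25=40
- C+D: size 3+6=9, value 22+15=37
- F+G: size 3+4=7, value 25+11=36
- C+G: size 3+4=7, value 22+11=33
Best: 47 pts.

47 pts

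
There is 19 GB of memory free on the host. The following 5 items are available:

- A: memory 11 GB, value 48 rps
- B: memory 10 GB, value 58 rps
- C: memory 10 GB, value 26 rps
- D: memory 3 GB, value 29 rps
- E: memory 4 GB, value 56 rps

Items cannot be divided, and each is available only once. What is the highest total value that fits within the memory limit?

143 rps

Check high-value combinations within 19 GB:
- B+D+E: memory 10+3+4=17, value 58+29+56=143
- A+D+E: memory 11+3+4=18, value 48+29+56=133
- B+E: memory 10+4=14, value 58+56=114
- C+D+E: memory 10+3+4=17, value 26+29+56=111
- A+E: memory 11+4=15, value 48+56=104
Best: 143 rps.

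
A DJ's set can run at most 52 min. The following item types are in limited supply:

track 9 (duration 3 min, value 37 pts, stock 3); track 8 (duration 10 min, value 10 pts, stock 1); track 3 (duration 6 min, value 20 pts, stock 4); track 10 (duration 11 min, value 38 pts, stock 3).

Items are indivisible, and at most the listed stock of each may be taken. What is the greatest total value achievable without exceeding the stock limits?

Top feasible selections:
- 3×track 9 + 3×track 3 + 2×track 10: duration 49, value 247
- 3×track 9 + 1×track 3 + 3×track 10: duration 48, value 245
- 3×track 9 + 1×track 8 + 3×track 10: duration 52, value 235
- 2×track 9 + 4×track 3 + 2×track 10: duration 52, value 230
Best: 247 pts.

247 pts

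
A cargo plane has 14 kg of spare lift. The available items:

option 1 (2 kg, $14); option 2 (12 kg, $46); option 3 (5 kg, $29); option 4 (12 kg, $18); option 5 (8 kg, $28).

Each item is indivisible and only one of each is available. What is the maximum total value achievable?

Check high-value combinations within 14 kg:
- option 1+option 2: weight 2+12=14, value 14+46=60
- option 3+option 5: weight 5+8=13, value 29+28=57
- option 2: weight 12, value 46
- option 1+option 3: weight 2+5=7, value 14+29=43
- option 1+option 5: weight 2+8=10, value 14+28=42
Best: $60.

$60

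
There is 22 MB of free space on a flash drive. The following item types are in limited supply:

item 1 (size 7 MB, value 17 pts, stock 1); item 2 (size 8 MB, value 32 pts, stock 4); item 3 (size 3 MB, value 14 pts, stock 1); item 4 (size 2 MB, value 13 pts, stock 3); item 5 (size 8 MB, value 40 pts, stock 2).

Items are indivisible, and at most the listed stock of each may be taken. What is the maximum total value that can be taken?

Best selections within size 22 and stock limits:
- 3×item 4 + 2×item 5: size 22, value 119
- 1×item 2 + 3×item 4 + 1×item 5: size 22, value 111
Best: 119 pts.

119 pts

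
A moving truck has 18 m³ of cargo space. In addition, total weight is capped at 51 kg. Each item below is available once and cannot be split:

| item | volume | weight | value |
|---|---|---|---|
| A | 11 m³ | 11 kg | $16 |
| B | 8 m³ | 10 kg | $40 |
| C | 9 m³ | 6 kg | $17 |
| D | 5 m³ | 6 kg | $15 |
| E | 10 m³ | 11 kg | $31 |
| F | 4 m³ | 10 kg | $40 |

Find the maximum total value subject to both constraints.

Feasible sets respecting both limits:
- B+D+F: volume 17, weight 26, value 95
- B+F: volume 12, weight 20, value 80
- C+D+F: volume 18, weight 22, value 72
Best: $95.

$95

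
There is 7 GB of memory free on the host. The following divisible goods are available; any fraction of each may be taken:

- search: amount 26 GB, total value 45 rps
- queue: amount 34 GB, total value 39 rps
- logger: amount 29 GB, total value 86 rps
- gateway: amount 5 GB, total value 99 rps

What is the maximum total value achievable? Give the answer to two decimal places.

104.93

Take in order of value per unit:
- gateway (99/5 per unit): all 5 → value 99, running total 99.00
- logger (86/29 per unit): 2 of 29 → value 2×86/29 = 5.9310, running total 104.93
Total 104.93.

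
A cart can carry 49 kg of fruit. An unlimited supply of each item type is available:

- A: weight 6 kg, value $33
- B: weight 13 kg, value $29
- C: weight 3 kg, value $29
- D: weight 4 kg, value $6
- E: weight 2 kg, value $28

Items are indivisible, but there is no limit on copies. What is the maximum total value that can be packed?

$673

Best value-per-unit is E at 28/2; filling with it alone gives 24×28 = 672.
Optimal mix: 1×C + 23×E → weight 49, value 673.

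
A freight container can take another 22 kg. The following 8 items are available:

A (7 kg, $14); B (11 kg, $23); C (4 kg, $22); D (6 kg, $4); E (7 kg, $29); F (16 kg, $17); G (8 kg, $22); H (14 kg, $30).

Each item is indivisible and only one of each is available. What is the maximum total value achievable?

Check high-value combinations within 22 kg:
- B+C+E: weight 11+4+7=22, value 23+22+29=74
- C+E+G: weight 4+7+8=19, value 22+29+22=73
- A+C+E: weight 7+4+7=18, value 14+22+29=65
Best: $74.

$74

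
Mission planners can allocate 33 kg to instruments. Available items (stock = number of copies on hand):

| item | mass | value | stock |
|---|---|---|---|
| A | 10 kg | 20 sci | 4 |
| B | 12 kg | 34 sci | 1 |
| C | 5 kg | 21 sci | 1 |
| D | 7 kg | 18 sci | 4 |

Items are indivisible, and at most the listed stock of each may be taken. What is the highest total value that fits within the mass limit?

Best selections within mass 33 and stock limits:
- 1×C + 4×D: mass 33, value 93
- 1×B + 1×C + 2×D: mass 31, value 91
Best: 93 sci.

93 sci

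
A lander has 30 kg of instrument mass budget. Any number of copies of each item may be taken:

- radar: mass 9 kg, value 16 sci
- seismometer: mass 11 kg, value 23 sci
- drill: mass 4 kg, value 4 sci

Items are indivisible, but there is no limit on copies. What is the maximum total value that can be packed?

Best value-per-unit is seismometer at 23/11; filling with it alone gives 2×23 = 46.
Optimal mix: 2×radar + 1×seismometer → mass 29, value 55.

55 sci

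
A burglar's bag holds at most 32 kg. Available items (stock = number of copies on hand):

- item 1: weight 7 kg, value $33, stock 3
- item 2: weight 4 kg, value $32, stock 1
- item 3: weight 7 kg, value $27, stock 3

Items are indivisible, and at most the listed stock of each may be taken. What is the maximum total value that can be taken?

Top feasible selections:
- 3×item 1 + 1×item 2 + 1×item 3: weight 32, value 158
- 2×item 1 + 1×item 2 + 2×item 3: weight 32, value 152
- 1×item 1 + 1×item 2 + 3×item 3: weight 32, value 146
- 3×item 1 + 1×item 2: weight 25, value 131
Best: $158.

$158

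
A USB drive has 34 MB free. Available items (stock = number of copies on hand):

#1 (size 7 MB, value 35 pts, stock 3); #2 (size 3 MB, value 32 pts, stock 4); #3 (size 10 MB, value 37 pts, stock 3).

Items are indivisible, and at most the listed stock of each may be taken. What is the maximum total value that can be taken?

Best selections within size 34 and stock limits:
- 3×#1 + 4×#2: size 33, value 233
- 2×#1 + 3×#2 + 1×#3: size 33, value 203
- 4×#2 + 2×#3: size 32, value 202
- 3×#1 + 3×#2: size 30, value 201
Best: 233 pts.

233 pts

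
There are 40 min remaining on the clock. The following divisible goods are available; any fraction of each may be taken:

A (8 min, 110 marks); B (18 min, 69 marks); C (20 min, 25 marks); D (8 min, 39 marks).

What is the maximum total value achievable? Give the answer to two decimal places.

225.50

Take in order of value per unit:
- A (110/8 per unit): all 8 → value 110, running total 110.00
- D (39/8 per unit): all 8 → value 39, running total 149.00
- B (69/18 per unit): all 18 → value 69, running total 218.00
- C (25/20 per unit): 6 of 20 → value 6×25/20 = 7.5000, running total 225.50
Total 225.50.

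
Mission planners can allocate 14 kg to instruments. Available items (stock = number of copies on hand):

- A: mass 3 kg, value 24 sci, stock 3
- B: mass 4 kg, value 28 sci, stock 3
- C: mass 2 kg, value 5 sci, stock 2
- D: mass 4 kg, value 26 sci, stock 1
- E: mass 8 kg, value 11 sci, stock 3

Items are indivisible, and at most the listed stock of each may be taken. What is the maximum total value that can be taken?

104 sci

Top feasible selections:
- 2×A + 2×B: mass 14, value 104
- 2×A + 1×B + 1×D: mass 14, value 102
- 3×A + 1×B: mass 13, value 100
- 3×A + 1×D: mass 13, value 98
Best: 104 sci.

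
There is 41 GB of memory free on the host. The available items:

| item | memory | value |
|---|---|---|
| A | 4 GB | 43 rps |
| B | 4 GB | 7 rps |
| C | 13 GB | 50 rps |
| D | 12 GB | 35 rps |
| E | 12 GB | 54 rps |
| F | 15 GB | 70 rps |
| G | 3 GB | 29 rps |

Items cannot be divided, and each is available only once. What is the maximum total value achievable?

203 rps

Check high-value combinations within 41 GB:
- A+B+E+F+G: memory 4+4+12+15+3=38, value 43+7+54+70+29=203
- A+B+C+F+G: memory 4+4+13+15+3=39, value 43+7+50+70+29=199
- A+E+F+G: memory 4+12+15+3=34, value 43+54+70+29=196
Best: 203 rps.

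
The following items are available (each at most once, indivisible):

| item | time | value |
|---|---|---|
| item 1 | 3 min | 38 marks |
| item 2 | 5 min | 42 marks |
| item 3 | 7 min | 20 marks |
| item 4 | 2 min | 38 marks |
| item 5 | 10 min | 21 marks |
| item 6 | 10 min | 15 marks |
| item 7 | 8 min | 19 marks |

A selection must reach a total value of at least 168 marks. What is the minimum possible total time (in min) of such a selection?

Subsets with value ≥ 168, sorted by total time:
- item 1+item 2+item 3+item 4+item 5+item 7: time 35, value 178
- item 1+item 2+item 3+item 4+item 6+item 7: time 35, value 172
Minimum time: 35 min.

35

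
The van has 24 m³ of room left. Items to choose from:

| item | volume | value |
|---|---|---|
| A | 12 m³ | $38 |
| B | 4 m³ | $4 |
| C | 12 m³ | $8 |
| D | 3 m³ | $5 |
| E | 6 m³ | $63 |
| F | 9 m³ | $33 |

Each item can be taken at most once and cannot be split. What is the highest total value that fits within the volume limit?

$106

Check high-value combinations within 24 m³:
- A+D+E: volume 12+3+6=21, value 38+5+63=106
- A+B+E: volume 12+4+6=22, value 38+4+63=105
- B+D+E+F: volume 4+3+6+9=22, value 4+5+63+33=105
- A+E: volume 12+6=18, value 38+63=101
- D+E+F: volume 3+6+9=18, value 5+63+33=101
Best: $106.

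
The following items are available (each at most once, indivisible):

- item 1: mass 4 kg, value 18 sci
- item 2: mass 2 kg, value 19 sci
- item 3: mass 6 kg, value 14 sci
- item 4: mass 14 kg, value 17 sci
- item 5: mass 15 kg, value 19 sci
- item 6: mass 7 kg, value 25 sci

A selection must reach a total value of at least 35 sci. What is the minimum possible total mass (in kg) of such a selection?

Subsets with value ≥ 35, sorted by total mass:
- item 1+item 2: mass 6, value 37
- item 2+item 6: mass 9, value 44
- item 1+item 6: mass 11, value 43
- item 1+item 2+item 3: mass 12, value 51
Minimum mass: 6 kg.

6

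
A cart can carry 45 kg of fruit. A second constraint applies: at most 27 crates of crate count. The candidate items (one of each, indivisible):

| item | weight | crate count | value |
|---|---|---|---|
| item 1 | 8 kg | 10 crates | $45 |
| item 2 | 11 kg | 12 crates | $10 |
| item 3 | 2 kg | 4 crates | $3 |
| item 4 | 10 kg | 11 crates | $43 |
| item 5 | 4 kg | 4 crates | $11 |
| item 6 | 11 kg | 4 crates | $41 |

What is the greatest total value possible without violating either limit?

$129

Feasible sets respecting both limits:
- item 1+item 4+item 6: weight 29, crate count 25, value 129
- item 1+item 3+item 5+item 6: weight 25, crate count 22, value 100
- item 1+item 4+item 5: weight 22, crate count 25, value 99
- item 3+item 4+item 5+item 6: weight 27, crate count 23, value 98
Best: $129.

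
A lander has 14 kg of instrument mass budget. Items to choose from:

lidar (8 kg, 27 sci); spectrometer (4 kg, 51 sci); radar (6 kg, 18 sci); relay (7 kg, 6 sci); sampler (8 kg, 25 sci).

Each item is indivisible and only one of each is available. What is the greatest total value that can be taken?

78 sci

This is a 0/1 knapsack; check combinations near the capacity.
- lidar+spectrometer: mass 8+4=12, value 27+51=78
- spectrometer+sampler: mass 4+8=12, value 51+25=76
- spectrometer+radar: mass 4+6=10, value 51+18=69
Best: 78 sci.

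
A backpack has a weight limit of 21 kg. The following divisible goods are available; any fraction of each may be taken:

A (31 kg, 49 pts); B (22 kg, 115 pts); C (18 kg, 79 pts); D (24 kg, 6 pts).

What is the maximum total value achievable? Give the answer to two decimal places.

109.77

Take in order of value per unit:
- B (115/22 per unit): 21 of 22 → value 21×115/22 = 109.7727, running total 109.77
Total 109.77.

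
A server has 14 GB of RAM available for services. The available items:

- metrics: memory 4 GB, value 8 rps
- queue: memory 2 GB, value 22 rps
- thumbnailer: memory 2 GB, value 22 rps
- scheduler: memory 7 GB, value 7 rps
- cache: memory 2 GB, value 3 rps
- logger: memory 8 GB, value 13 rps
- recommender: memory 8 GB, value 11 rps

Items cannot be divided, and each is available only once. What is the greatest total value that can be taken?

60 rps

Check high-value combinations within 14 GB:
- queue+thumbnailer+cache+logger: memory 2+2+2+8=14, value 22+22+3+13=60
- queue+thumbnailer+cache+recommender: memory 2+2+2+8=14, value 22+22+3+11=58
- queue+thumbnailer+logger: memory 2+2+8=12, value 22+22+13=57
- metrics+queue+thumbnailer+cache: memory 4+2+2+2=10, value 8+22+22+3=55
- queue+thumbnailer+recommender: memory 2+2+8=12, value 22+22+11=55
Best: 60 rps.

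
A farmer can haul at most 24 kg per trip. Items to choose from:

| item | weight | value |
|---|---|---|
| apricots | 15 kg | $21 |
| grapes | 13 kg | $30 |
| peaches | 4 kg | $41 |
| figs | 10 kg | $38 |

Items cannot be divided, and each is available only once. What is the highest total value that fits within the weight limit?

Check high-value combinations within 24 kg:
- peaches+figs: weight 4+10=14, value 41+38=79
- grapes+peaches: weight 13+4=17, value 30+41=71
- grapes+figs: weight 13+10=23, value 30+38=68
- apricots+peaches: weight 15+4=19, value 21+41=62
- peaches: weight 4, value 41
Best: $79.

$79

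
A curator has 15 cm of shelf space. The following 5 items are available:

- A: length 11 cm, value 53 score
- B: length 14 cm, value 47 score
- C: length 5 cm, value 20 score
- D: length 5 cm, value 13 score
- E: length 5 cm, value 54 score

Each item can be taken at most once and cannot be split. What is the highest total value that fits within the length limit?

87 score

Check high-value combinations within 15 cm:
- C+D+E: length 5+5+5=15, value 20+13+54=87
- C+E: length 5+5=10, value 20+54=74
- D+E: length 5+5=10, value 13+54=67
Best: 87 score.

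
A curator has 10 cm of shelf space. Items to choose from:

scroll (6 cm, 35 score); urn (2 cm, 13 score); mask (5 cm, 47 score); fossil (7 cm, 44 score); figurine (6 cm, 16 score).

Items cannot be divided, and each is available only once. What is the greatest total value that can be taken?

Check high-value combinations within 10 cm:
- urn+mask: length 2+5=7, value 13+47=60
- urn+fossil: length 2+7=9, value 13+44=57
- scroll+urn: length 6+2=8, value 35+13=48
Best: 60 score.

60 score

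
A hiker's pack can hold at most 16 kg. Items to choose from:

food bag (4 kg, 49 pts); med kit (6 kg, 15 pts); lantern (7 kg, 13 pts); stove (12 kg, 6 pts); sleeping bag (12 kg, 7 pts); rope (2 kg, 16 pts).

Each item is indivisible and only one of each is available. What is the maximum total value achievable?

80 pts

Check high-value combinations within 16 kg:
- food bag+med kit+rope: weight 4+6+2=12, value 49+15+16=80
- food bag+lantern+rope: weight 4+7+2=13, value 49+13+16=78
- food bag+rope: weight 4+2=6, value 49+16=65
- food bag+med kit: weight 4+6=10, value 49+15=64
- food bag+lantern: weight 4+7=11, value 49+13=62
Best: 80 pts.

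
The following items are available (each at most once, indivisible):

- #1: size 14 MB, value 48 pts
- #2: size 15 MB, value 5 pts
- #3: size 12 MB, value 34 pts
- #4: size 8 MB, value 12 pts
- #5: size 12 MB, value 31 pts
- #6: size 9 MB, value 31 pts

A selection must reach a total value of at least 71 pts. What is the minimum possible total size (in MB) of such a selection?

Subsets with value ≥ 71, sorted by total size:
- #1+#6: size 23, value 79
- #1+#3: size 26, value 82
- #1+#5: size 26, value 79
Minimum size: 23 MB.

23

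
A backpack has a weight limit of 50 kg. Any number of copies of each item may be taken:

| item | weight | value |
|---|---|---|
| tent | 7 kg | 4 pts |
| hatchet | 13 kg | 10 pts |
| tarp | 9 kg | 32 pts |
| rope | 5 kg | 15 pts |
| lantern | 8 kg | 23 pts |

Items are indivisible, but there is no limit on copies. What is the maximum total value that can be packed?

175 pts

Best value-per-unit is tarp at 32/9; filling with it alone gives 5×32 = 160.
Optimal mix: 5×tarp + 1×rope → weight 50, value 175.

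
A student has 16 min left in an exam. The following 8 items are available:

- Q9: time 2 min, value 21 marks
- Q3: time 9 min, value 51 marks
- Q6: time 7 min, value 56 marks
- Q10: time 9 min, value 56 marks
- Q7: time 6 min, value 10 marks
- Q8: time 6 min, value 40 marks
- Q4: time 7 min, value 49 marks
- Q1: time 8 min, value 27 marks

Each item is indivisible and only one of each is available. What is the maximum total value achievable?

126 marks

This is a 0/1 knapsack; check combinations near the capacity.
- Q9+Q6+Q4: time 2+7+7=16, value 21+56+49=126
- Q9+Q6+Q8: time 2+7+6=15, value 21+56+40=117
- Q6+Q10: time 7+9=16, value 56+56=112
- Q9+Q8+Q4: time 2+6+7=15, value 21+40+49=110
- Q3+Q6: time 9+7=16, value 51+56=107
Best: 126 marks.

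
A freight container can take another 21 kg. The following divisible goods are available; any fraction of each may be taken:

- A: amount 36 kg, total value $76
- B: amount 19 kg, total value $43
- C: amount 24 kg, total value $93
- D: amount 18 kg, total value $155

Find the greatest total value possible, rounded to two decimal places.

166.63

Take in order of value per unit:
- D (155/18 per unit): all 18 → value 155, running total 155.00
- C (93/24 per unit): 3 of 24 → value 3×93/24 = 11.6250, running total 166.63
Total 166.63.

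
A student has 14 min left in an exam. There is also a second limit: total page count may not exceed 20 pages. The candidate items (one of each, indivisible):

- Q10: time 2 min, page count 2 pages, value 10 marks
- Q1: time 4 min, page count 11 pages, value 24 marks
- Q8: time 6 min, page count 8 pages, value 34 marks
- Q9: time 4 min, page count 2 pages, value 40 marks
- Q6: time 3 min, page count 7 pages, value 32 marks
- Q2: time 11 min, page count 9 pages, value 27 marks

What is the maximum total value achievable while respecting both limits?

106 marks

Feasible sets respecting both limits:
- Q8+Q9+Q6: time 13, page count 17, value 106
- Q1+Q9+Q6: time 11, page count 20, value 96
- Q10+Q8+Q9: time 12, page count 12, value 84
Best: 106 marks.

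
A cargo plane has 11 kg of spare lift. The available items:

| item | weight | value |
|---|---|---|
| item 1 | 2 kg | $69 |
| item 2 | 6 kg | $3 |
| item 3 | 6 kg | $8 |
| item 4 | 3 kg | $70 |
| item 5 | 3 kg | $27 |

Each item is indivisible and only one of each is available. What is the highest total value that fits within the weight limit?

$166

This is a 0/1 knapsack; check combinations near the capacity.
- item 1+item 4+item 5: weight 2+3+3=8, value 69+70+27=166
- item 1+item 3+item 4: weight 2+6+3=11, value 69+8+70=147
- item 1+item 2+item 4: weight 2+6+3=11, value 69+3+70=142
- item 1+item 4: weight 2+3=5, value 69+70=139
Best: $166.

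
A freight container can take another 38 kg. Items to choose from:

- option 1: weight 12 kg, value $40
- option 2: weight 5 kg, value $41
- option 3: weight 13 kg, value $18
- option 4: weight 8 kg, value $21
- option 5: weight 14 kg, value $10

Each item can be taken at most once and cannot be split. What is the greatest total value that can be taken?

$120

Check high-value combinations within 38 kg:
- option 1+option 2+option 3+option 4: weight 12+5+13+8=38, value 40+41+18+21=120
- option 1+option 2+option 4: weight 12+5+8=25, value 40+41+21=102
- option 1+option 2+option 3: weight 12+5+13=30, value 40+41+18=99
Best: $120.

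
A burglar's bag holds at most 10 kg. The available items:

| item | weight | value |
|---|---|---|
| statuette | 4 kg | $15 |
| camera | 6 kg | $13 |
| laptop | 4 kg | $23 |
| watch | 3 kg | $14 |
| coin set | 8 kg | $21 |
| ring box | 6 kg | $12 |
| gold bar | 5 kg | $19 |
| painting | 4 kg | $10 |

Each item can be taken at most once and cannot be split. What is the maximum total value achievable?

$42

Check high-value combinations within 10 kg:
- laptop+gold bar: weight 4+5=9, value 23+19=42
- statuette+laptop: weight 4+4=8, value 15+23=38
- laptop+watch: weight 4+3=7, value 23+14=37
Best: $42.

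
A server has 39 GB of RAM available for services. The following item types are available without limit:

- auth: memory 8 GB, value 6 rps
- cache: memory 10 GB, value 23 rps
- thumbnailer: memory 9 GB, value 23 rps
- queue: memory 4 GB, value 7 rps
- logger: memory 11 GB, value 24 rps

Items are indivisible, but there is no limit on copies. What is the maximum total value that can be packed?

Best value-per-unit is thumbnailer at 23/9; filling with it alone gives 4×23 = 92.
Optimal mix: 1×cache + 2×thumbnailer + 1×logger → memory 39, value 93.

93 rps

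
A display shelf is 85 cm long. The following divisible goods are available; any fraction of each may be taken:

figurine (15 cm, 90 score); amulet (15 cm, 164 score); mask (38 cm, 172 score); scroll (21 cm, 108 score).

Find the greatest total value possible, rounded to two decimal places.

Take in order of value per unit:
- amulet (164/15 per unit): all 15 → value 164, running total 164.00
- figurine (90/15 per unit): all 15 → value 90, running total 254.00
- scroll (108/21 per unit): all 21 → value 108, running total 362.00
- mask (172/38 per unit): 34 of 38 → value 34×172/38 = 153.8947, running total 515.89
Total 515.89.

515.89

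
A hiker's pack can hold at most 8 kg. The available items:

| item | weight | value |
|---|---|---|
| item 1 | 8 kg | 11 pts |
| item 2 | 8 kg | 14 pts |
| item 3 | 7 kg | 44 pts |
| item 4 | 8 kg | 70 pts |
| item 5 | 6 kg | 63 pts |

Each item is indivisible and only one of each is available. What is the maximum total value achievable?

Check high-value combinations within 8 kg:
- item 4: weight 8, value 70
- item 5: weight 6, value 63
- item 3: weight 7, value 44
Best: 70 pts.

70 pts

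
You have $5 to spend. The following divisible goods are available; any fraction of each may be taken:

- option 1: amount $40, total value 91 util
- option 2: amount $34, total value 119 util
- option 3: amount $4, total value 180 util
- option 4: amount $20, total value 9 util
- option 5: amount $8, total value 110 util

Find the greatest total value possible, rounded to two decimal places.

Take in order of value per unit:
- option 3 (180/4 per unit): all 4 → value 180, running total 180.00
- option 5 (110/8 per unit): 1 of 8 → value 1×110/8 = 13.7500, running total 193.75
Total 193.75.

193.75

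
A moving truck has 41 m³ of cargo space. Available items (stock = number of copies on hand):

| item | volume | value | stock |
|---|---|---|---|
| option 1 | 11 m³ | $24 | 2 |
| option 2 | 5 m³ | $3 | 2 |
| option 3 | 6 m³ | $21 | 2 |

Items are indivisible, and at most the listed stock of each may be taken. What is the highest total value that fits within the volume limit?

Best selections within volume 41 and stock limits:
- 2×option 1 + 1×option 2 + 2×option 3: volume 39, value 93
- 2×option 1 + 2×option 3: volume 34, value 90
- 2×option 1 + 2×option 2 + 1×option 3: volume 38, value 75
- 1×option 1 + 2×option 2 + 2×option 3: volume 33, value 72
Best: $93.

$93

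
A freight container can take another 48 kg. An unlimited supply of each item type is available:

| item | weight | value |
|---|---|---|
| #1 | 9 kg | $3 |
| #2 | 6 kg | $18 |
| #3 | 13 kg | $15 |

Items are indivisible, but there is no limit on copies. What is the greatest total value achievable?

Best value-per-unit is #2 at 18/6, and filling with it alone uses weight 8×6=48. No mix of the others beats 8×18 = 144.

$144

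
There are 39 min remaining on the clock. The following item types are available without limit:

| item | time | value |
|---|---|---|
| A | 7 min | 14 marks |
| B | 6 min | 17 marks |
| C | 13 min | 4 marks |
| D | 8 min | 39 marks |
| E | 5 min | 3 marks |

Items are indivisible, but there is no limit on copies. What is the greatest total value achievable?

Best value-per-unit is D at 39/8; filling with it alone gives 4×39 = 156.
Optimal mix: 1×B + 4×D → time 38, value 173.

173 marks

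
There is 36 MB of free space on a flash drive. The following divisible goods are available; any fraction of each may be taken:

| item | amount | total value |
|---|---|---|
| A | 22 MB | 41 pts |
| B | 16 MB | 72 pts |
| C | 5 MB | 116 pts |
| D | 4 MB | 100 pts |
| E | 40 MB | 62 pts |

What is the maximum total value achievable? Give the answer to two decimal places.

Take in order of value per unit:
- D (100/4 per unit): all 4 → value 100, running total 100.00
- C (116/5 per unit): all 5 → value 116, running total 216.00
- B (72/16 per unit): all 16 → value 72, running total 288.00
- A (41/22 per unit): 11 of 22 → value 11×41/22 = 20.5000, running total 308.50
Total 308.50.

308.50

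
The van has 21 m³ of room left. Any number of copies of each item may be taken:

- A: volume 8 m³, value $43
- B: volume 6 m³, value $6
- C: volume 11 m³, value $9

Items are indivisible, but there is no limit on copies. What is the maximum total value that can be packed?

$86

Best value-per-unit is A at 43/8, and filling with it alone uses volume 2×8=16. No mix of the others beats 2×43 = 86.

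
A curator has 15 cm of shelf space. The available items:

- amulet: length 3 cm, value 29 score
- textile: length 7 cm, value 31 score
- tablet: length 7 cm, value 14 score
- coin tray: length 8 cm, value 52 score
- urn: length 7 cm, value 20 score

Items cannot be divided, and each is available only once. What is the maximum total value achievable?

83 score

This is a 0/1 knapsack; check combinations near the capacity.
- textile+coin tray: length 7+8=15, value 31+52=83
- amulet+coin tray: length 3+8=11, value 29+52=81
- coin tray+urn: length 8+7=15, value 52+20=72
Best: 83 score.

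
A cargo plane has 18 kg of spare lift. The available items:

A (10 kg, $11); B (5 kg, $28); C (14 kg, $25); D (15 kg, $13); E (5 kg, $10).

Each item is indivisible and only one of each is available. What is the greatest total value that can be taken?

$39

Check high-value combinations within 18 kg:
- A+B: weight 10+5=15, value 11+28=39
- B+E: weight 5+5=10, value 28+10=38
- B: weight 5, value 28
- C: weight 14, value 25
- A+E: weight 10+5=15, value 11+10=21
Best: $39.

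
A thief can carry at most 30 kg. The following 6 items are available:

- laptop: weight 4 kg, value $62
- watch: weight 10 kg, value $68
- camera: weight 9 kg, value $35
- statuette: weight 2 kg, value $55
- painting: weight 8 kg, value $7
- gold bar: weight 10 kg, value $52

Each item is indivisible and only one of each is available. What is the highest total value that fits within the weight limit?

$237

Check high-value combinations within 30 kg:
- laptop+watch+statuette+gold bar: weight 4+10+2+10=26, value 62+68+55+52=237
- laptop+watch+camera+statuette: weight 4+10+9+2=25, value 62+68+35+55=220
- laptop+camera+statuette+gold bar: weight 4+9+2+10=25, value 62+35+55+52=204
Best: $237.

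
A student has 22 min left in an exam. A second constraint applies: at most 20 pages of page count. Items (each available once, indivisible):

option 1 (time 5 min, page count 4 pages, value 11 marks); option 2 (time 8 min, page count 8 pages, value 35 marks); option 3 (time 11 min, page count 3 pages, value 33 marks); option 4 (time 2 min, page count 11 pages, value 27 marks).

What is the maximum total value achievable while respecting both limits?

71 marks

Feasible sets respecting both limits:
- option 1+option 3+option 4: time 18, page count 18, value 71
- option 2+option 3: time 19, page count 11, value 68
- option 2+option 4: time 10, page count 19, value 62
- option 3+option 4: time 13, page count 14, value 60
Best: 71 marks.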